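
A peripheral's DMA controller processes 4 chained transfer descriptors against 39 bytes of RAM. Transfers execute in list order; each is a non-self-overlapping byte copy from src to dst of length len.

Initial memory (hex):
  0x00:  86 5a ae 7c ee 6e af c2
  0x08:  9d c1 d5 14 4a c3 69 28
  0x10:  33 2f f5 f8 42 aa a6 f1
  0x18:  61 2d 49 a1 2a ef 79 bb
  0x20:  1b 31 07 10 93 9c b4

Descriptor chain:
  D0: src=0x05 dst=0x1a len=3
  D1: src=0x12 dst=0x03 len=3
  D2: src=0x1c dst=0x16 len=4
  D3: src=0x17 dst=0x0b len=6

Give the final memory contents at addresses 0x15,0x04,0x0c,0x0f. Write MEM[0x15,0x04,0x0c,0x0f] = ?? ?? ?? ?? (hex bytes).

MEM[0x15,0x04,0x0c,0x0f] = aa f8 79 af

D0: mem[0x1a..0x1c] <- [6e af c2]
D1: mem[0x03..0x05] <- [f5 f8 42]
D2: mem[0x16..0x19] <- [c2 ef 79 bb]
D3: mem[0x0b..0x10] <- [ef 79 bb 6e af c2]
query mem[0x15]=0xaa, mem[0x04]=0xf8, mem[0x0c]=0x79, mem[0x0f]=0xaf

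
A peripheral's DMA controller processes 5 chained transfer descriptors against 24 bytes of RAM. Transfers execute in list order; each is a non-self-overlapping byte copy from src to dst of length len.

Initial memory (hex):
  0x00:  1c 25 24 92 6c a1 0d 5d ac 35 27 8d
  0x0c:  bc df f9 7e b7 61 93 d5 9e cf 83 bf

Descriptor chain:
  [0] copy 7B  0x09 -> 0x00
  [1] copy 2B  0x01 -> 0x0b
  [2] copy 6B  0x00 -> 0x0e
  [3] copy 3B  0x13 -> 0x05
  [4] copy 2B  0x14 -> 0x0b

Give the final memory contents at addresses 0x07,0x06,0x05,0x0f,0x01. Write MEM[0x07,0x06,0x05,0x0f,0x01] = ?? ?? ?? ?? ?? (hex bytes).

D0: mem[0x00..0x06] <- [35 27 8d bc df f9 7e]
D1: mem[0x0b..0x0c] <- [27 8d]
D2: mem[0x0e..0x13] <- [35 27 8d bc df f9]
D3: mem[0x05..0x07] <- [f9 9e cf]
D4: mem[0x0b..0x0c] <- [9e cf]
query mem[0x07]=0xcf, mem[0x06]=0x9e, mem[0x05]=0xf9, mem[0x0f]=0x27, mem[0x01]=0x27

MEM[0x07,0x06,0x05,0x0f,0x01] = cf 9e f9 27 27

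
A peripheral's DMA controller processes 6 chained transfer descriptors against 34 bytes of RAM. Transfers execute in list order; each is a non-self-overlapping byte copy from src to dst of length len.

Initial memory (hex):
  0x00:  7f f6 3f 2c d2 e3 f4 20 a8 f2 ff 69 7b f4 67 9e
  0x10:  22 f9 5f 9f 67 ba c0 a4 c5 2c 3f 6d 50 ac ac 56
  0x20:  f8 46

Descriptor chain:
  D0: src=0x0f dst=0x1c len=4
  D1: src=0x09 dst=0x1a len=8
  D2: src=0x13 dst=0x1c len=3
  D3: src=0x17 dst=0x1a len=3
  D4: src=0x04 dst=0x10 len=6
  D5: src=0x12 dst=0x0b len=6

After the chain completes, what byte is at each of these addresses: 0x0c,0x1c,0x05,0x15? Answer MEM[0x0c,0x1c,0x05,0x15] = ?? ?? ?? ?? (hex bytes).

#0 dst[0x1c+4] := {0x9e,0x22,0xf9,0x5f}
#1 dst[0x1a+8] := {0xf2,0xff,0x69,0x7b,0xf4,0x67,0x9e,0x22}
#2 dst[0x1c+3] := {0x9f,0x67,0xba}
#3 dst[0x1a+3] := {0xa4,0xc5,0x2c}
#4 dst[0x10+6] := {0xd2,0xe3,0xf4,0x20,0xa8,0xf2}
#5 dst[0x0b+6] := {0xf4,0x20,0xa8,0xf2,0xc0,0xa4}
query mem[0x0c]=0x20, mem[0x1c]=0x2c, mem[0x05]=0xe3, mem[0x15]=0xf2

MEM[0x0c,0x1c,0x05,0x15] = 20 2c e3 f2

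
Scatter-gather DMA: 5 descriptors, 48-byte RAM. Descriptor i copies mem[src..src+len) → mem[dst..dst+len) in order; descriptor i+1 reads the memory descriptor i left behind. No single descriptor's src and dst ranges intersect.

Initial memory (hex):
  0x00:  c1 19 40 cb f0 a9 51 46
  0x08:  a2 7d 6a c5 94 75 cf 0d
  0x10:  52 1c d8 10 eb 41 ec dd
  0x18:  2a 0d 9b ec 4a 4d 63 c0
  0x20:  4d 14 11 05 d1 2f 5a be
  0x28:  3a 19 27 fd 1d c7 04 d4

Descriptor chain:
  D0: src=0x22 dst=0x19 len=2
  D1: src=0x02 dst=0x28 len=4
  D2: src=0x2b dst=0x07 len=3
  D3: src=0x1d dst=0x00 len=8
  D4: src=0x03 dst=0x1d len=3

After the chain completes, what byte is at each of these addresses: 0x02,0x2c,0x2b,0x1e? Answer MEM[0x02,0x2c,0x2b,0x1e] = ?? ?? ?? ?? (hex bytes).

MEM[0x02,0x2c,0x2b,0x1e] = c0 1d a9 14

D0: mem[0x19..0x1a] <- [11 05]
D1: mem[0x28..0x2b] <- [40 cb f0 a9]
D2: mem[0x07..0x09] <- [a9 1d c7]
D3: mem[0x00..0x07] <- [4d 63 c0 4d 14 11 05 d1]
D4: mem[0x1d..0x1f] <- [4d 14 11]
query mem[0x02]=0xc0, mem[0x2c]=0x1d, mem[0x2b]=0xa9, mem[0x1e]=0x14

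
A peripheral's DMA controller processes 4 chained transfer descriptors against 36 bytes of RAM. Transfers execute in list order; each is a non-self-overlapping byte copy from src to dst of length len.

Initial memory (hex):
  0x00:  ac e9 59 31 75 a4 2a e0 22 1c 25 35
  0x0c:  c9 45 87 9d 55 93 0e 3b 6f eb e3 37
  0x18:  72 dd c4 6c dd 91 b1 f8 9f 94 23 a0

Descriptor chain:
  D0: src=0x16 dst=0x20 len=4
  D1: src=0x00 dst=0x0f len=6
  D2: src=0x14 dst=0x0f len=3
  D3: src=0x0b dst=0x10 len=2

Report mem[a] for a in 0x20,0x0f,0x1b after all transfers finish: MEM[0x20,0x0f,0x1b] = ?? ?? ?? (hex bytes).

#0 dst[0x20+4] := {0xe3,0x37,0x72,0xdd}
#1 dst[0x0f+6] := {0xac,0xe9,0x59,0x31,0x75,0xa4}
#2 dst[0x0f+3] := {0xa4,0xeb,0xe3}
#3 dst[0x10+2] := {0x35,0xc9}
query mem[0x20]=0xe3, mem[0x0f]=0xa4, mem[0x1b]=0x6c

MEM[0x20,0x0f,0x1b] = e3 a4 6c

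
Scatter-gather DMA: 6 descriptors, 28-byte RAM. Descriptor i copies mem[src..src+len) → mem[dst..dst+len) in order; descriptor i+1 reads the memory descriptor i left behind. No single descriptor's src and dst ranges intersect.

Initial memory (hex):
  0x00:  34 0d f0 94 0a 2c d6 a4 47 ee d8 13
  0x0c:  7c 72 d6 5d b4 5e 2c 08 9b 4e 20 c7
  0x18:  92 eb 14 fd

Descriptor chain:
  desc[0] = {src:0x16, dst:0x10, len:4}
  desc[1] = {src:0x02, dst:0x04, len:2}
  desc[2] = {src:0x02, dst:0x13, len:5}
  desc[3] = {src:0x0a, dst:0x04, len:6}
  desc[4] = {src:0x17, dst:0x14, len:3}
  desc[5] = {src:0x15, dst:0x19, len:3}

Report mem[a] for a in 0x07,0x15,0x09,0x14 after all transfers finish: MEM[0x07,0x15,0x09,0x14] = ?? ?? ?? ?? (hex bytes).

#0 dst[0x10+4] := {0x20,0xc7,0x92,0xeb}
#1 dst[0x04+2] := {0xf0,0x94}
#2 dst[0x13+5] := {0xf0,0x94,0xf0,0x94,0xd6}
#3 dst[0x04+6] := {0xd8,0x13,0x7c,0x72,0xd6,0x5d}
#4 dst[0x14+3] := {0xd6,0x92,0xeb}
#5 dst[0x19+3] := {0x92,0xeb,0xd6}
query mem[0x07]=0x72, mem[0x15]=0x92, mem[0x09]=0x5d, mem[0x14]=0xd6

MEM[0x07,0x15,0x09,0x14] = 72 92 5d d6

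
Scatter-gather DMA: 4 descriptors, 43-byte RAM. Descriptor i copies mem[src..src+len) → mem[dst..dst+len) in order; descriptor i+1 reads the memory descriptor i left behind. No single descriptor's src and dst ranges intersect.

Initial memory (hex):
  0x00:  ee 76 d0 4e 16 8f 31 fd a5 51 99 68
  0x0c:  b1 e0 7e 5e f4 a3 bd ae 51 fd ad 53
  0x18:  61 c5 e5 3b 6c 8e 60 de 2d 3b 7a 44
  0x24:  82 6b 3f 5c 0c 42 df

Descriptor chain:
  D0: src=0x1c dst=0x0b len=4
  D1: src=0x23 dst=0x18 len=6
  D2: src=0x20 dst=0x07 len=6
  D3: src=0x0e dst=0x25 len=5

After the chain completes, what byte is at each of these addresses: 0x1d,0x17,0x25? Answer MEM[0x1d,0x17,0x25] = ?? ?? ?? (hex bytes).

MEM[0x1d,0x17,0x25] = 0c 53 de

#0 dst[0x0b+4] := {0x6c,0x8e,0x60,0xde}
#1 dst[0x18+6] := {0x44,0x82,0x6b,0x3f,0x5c,0x0c}
#2 dst[0x07+6] := {0x2d,0x3b,0x7a,0x44,0x82,0x6b}
#3 dst[0x25+5] := {0xde,0x5e,0xf4,0xa3,0xbd}
query mem[0x1d]=0x0c, mem[0x17]=0x53, mem[0x25]=0xde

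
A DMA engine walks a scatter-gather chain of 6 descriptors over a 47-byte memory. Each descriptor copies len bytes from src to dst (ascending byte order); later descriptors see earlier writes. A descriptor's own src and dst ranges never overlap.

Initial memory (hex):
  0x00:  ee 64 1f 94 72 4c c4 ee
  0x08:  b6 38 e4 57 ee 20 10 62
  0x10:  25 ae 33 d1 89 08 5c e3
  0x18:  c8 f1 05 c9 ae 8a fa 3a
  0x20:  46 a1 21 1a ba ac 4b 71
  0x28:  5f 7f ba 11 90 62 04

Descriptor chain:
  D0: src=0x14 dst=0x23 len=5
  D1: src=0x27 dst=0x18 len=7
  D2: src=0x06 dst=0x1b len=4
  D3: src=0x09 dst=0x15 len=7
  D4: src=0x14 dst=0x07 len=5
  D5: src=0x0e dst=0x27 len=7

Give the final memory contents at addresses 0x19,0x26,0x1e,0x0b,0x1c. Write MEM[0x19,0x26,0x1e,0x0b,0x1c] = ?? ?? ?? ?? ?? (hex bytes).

D0: mem[0x23..0x27] <- [89 08 5c e3 c8]
D1: mem[0x18..0x1e] <- [c8 5f 7f ba 11 90 62]
D2: mem[0x1b..0x1e] <- [c4 ee b6 38]
D3: mem[0x15..0x1b] <- [38 e4 57 ee 20 10 62]
D4: mem[0x07..0x0b] <- [89 38 e4 57 ee]
D5: mem[0x27..0x2d] <- [10 62 25 ae 33 d1 89]
query mem[0x19]=0x20, mem[0x26]=0xe3, mem[0x1e]=0x38, mem[0x0b]=0xee, mem[0x1c]=0xee

MEM[0x19,0x26,0x1e,0x0b,0x1c] = 20 e3 38 ee ee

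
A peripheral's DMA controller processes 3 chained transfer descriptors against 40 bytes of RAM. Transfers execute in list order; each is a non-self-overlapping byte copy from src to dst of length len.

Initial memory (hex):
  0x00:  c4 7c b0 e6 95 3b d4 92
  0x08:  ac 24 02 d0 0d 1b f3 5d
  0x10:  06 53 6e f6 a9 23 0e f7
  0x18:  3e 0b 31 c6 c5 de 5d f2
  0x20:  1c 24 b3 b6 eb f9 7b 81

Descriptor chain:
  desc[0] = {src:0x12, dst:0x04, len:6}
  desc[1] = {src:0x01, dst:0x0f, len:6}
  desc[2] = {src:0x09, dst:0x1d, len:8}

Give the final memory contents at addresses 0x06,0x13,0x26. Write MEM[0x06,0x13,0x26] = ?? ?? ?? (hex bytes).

D0: mem[0x04..0x09] <- [6e f6 a9 23 0e f7]
D1: mem[0x0f..0x14] <- [7c b0 e6 6e f6 a9]
D2: mem[0x1d..0x24] <- [f7 02 d0 0d 1b f3 7c b0]
query mem[0x06]=0xa9, mem[0x13]=0xf6, mem[0x26]=0x7b

MEM[0x06,0x13,0x26] = a9 f6 7b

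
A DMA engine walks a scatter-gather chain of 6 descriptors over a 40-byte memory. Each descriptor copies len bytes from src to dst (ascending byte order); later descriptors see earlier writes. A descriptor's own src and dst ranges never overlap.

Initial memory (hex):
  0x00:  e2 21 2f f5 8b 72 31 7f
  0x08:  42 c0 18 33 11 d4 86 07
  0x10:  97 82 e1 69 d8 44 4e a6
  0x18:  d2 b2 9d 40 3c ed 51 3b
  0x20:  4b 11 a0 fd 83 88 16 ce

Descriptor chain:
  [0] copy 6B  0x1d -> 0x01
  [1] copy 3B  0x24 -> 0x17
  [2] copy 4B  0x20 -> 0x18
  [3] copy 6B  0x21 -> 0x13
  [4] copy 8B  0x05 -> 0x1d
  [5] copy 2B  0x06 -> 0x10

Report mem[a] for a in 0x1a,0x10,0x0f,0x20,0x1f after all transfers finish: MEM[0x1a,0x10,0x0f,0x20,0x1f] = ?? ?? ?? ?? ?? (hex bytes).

D0: mem[0x01..0x06] <- [ed 51 3b 4b 11 a0]
D1: mem[0x17..0x19] <- [83 88 16]
D2: mem[0x18..0x1b] <- [4b 11 a0 fd]
D3: mem[0x13..0x18] <- [11 a0 fd 83 88 16]
D4: mem[0x1d..0x24] <- [11 a0 7f 42 c0 18 33 11]
D5: mem[0x10..0x11] <- [a0 7f]
query mem[0x1a]=0xa0, mem[0x10]=0xa0, mem[0x0f]=0x07, mem[0x20]=0x42, mem[0x1f]=0x7f

MEM[0x1a,0x10,0x0f,0x20,0x1f] = a0 a0 07 42 7f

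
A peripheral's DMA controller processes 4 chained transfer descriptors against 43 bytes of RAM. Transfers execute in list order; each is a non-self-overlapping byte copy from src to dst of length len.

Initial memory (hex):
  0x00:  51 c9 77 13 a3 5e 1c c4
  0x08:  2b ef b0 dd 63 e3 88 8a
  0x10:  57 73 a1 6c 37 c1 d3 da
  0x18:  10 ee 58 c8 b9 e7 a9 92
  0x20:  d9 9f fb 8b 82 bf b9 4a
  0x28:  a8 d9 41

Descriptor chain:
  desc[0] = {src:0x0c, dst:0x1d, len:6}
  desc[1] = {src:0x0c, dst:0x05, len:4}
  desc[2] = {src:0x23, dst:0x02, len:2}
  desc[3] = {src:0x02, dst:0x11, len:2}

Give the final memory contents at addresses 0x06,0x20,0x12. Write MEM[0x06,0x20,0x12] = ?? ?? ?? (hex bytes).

MEM[0x06,0x20,0x12] = e3 8a 82

#0 dst[0x1d+6] := {0x63,0xe3,0x88,0x8a,0x57,0x73}
#1 dst[0x05+4] := {0x63,0xe3,0x88,0x8a}
#2 dst[0x02+2] := {0x8b,0x82}
#3 dst[0x11+2] := {0x8b,0x82}
query mem[0x06]=0xe3, mem[0x20]=0x8a, mem[0x12]=0x82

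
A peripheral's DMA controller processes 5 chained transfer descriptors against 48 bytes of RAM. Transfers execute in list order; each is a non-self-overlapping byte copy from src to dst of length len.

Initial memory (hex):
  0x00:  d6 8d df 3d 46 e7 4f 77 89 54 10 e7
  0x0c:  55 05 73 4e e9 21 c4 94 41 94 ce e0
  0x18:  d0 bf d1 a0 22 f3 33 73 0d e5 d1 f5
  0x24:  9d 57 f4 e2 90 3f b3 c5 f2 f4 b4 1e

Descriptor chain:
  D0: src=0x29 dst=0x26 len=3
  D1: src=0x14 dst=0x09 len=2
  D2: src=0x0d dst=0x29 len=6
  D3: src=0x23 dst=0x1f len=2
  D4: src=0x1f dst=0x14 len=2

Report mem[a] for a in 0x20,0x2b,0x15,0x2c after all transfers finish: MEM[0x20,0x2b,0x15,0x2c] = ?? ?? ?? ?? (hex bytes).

D0: mem[0x26..0x28] <- [3f b3 c5]
D1: mem[0x09..0x0a] <- [41 94]
D2: mem[0x29..0x2e] <- [05 73 4e e9 21 c4]
D3: mem[0x1f..0x20] <- [f5 9d]
D4: mem[0x14..0x15] <- [f5 9d]
query mem[0x20]=0x9d, mem[0x2b]=0x4e, mem[0x15]=0x9d, mem[0x2c]=0xe9

MEM[0x20,0x2b,0x15,0x2c] = 9d 4e 9d e9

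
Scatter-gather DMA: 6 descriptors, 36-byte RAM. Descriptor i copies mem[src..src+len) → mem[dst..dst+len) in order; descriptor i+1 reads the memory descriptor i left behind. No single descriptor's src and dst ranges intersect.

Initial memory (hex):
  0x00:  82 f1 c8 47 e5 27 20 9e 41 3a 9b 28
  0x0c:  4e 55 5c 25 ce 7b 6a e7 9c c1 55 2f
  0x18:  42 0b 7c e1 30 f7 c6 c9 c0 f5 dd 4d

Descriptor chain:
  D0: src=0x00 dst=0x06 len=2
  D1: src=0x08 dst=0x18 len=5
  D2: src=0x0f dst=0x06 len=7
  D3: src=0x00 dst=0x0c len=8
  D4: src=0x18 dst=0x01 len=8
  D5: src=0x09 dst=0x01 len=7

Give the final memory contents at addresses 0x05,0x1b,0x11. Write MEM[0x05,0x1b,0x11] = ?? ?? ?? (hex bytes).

MEM[0x05,0x1b,0x11] = f1 28 27

[0] 0x00->0x06 len=2 : 82 f1
[1] 0x08->0x18 len=5 : 41 3a 9b 28 4e
[2] 0x0f->0x06 len=7 : 25 ce 7b 6a e7 9c c1
[3] 0x00->0x0c len=8 : 82 f1 c8 47 e5 27 25 ce
[4] 0x18->0x01 len=8 : 41 3a 9b 28 4e f7 c6 c9
[5] 0x09->0x01 len=7 : 6a e7 9c 82 f1 c8 47
query mem[0x05]=0xf1, mem[0x1b]=0x28, mem[0x11]=0x27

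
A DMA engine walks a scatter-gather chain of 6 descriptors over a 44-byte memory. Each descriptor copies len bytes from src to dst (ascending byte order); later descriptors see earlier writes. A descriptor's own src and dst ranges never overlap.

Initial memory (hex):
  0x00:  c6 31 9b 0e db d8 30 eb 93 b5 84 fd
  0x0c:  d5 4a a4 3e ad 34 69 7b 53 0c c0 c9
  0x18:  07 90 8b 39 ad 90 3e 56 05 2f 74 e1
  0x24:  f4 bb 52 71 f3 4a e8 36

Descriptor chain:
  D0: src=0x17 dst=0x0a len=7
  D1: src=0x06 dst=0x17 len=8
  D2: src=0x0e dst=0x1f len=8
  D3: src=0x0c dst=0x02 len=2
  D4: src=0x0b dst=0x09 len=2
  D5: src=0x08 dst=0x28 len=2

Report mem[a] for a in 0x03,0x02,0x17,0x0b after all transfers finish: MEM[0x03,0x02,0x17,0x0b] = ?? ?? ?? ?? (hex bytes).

  after D0: wrote 7B at 0x0a = c907908b39ad90
  after D1: wrote 8B at 0x17 = 30eb93b5c907908b
  after D2: wrote 8B at 0x1f = 39ad9034697b530c
  after D3: wrote 2B at 0x02 = 908b
  after D4: wrote 2B at 0x09 = 0790
  after D5: wrote 2B at 0x28 = 9307
query mem[0x03]=0x8b, mem[0x02]=0x90, mem[0x17]=0x30, mem[0x0b]=0x07

MEM[0x03,0x02,0x17,0x0b] = 8b 90 30 07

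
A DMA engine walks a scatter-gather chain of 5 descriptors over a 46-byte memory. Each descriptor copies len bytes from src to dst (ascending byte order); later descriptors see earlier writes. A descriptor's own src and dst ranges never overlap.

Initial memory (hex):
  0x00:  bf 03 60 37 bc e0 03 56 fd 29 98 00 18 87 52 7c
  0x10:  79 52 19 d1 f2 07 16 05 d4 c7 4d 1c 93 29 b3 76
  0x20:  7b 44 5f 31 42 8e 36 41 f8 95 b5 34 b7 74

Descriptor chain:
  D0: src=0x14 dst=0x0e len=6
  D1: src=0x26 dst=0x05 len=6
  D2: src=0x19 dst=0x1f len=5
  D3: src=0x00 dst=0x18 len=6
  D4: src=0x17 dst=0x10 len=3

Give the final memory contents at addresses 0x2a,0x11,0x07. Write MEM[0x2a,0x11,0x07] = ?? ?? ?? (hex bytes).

MEM[0x2a,0x11,0x07] = b5 bf f8

[0] 0x14->0x0e len=6 : f2 07 16 05 d4 c7
[1] 0x26->0x05 len=6 : 36 41 f8 95 b5 34
[2] 0x19->0x1f len=5 : c7 4d 1c 93 29
[3] 0x00->0x18 len=6 : bf 03 60 37 bc 36
[4] 0x17->0x10 len=3 : 05 bf 03
query mem[0x2a]=0xb5, mem[0x11]=0xbf, mem[0x07]=0xf8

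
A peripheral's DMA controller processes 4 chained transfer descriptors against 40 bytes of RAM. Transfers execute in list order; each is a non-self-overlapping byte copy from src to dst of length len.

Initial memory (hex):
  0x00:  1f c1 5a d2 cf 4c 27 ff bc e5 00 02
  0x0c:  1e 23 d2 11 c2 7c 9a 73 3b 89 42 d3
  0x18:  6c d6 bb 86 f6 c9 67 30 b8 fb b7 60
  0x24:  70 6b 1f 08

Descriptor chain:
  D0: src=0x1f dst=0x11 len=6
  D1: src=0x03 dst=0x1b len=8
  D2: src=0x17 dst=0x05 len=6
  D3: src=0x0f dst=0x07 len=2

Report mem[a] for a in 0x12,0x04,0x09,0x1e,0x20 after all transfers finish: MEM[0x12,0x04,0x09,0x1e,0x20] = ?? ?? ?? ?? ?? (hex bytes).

  after D0: wrote 6B at 0x11 = 30b8fbb76070
  after D1: wrote 8B at 0x1b = d2cf4c27ffbce500
  after D2: wrote 6B at 0x05 = d36cd6bbd2cf
  after D3: wrote 2B at 0x07 = 11c2
query mem[0x12]=0xb8, mem[0x04]=0xcf, mem[0x09]=0xd2, mem[0x1e]=0x27, mem[0x20]=0xbc

MEM[0x12,0x04,0x09,0x1e,0x20] = b8 cf d2 27 bc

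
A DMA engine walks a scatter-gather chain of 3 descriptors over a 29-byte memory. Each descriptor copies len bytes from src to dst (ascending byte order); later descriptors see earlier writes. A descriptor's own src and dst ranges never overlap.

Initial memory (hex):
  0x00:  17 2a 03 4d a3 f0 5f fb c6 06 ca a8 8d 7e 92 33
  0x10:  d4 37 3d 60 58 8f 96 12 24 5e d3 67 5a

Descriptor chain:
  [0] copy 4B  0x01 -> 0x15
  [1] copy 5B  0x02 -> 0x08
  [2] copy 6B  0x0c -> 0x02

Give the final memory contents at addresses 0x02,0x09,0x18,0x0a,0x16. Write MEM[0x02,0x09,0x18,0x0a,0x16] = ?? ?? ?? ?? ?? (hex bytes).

#0 dst[0x15+4] := {0x2a,0x03,0x4d,0xa3}
#1 dst[0x08+5] := {0x03,0x4d,0xa3,0xf0,0x5f}
#2 dst[0x02+6] := {0x5f,0x7e,0x92,0x33,0xd4,0x37}
query mem[0x02]=0x5f, mem[0x09]=0x4d, mem[0x18]=0xa3, mem[0x0a]=0xa3, mem[0x16]=0x03

MEM[0x02,0x09,0x18,0x0a,0x16] = 5f 4d a3 a3 03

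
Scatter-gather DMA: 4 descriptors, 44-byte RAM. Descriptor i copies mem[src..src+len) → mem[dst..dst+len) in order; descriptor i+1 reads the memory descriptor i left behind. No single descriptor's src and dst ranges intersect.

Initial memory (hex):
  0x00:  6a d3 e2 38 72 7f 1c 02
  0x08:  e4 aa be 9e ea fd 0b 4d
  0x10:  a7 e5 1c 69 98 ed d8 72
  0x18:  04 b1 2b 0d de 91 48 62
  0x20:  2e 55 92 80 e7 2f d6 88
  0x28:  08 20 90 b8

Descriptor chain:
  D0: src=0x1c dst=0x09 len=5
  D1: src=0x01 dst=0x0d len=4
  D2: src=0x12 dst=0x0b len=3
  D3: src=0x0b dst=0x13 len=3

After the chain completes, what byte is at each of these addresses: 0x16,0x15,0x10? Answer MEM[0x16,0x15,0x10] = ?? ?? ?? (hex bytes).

[0] 0x1c->0x09 len=5 : de 91 48 62 2e
[1] 0x01->0x0d len=4 : d3 e2 38 72
[2] 0x12->0x0b len=3 : 1c 69 98
[3] 0x0b->0x13 len=3 : 1c 69 98
query mem[0x16]=0xd8, mem[0x15]=0x98, mem[0x10]=0x72

MEM[0x16,0x15,0x10] = d8 98 72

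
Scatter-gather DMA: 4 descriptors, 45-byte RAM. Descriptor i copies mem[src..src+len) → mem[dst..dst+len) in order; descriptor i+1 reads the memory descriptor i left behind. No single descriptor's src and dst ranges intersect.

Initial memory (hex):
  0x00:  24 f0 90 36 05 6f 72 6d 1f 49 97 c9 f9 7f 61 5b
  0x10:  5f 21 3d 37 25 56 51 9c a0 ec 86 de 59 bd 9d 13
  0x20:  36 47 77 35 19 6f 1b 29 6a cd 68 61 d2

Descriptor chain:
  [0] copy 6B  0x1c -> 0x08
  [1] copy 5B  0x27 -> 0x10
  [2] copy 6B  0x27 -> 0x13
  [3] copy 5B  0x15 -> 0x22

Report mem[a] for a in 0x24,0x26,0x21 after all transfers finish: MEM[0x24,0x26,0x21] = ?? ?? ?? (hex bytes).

#0 dst[0x08+6] := {0x59,0xbd,0x9d,0x13,0x36,0x47}
#1 dst[0x10+5] := {0x29,0x6a,0xcd,0x68,0x61}
#2 dst[0x13+6] := {0x29,0x6a,0xcd,0x68,0x61,0xd2}
#3 dst[0x22+5] := {0xcd,0x68,0x61,0xd2,0xec}
query mem[0x24]=0x61, mem[0x26]=0xec, mem[0x21]=0x47

MEM[0x24,0x26,0x21] = 61 ec 47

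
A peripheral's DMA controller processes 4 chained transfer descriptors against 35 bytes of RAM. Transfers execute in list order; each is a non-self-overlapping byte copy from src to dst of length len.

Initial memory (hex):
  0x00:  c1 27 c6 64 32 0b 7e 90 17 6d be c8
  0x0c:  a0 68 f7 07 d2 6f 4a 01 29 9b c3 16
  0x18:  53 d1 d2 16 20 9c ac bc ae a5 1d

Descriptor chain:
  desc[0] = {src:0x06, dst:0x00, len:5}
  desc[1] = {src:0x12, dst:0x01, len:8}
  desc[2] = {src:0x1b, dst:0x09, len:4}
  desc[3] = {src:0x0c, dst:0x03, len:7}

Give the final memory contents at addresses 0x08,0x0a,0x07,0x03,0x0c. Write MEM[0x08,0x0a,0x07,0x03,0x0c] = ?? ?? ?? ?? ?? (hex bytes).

MEM[0x08,0x0a,0x07,0x03,0x0c] = 6f 20 d2 ac ac

[0] 0x06->0x00 len=5 : 7e 90 17 6d be
[1] 0x12->0x01 len=8 : 4a 01 29 9b c3 16 53 d1
[2] 0x1b->0x09 len=4 : 16 20 9c ac
[3] 0x0c->0x03 len=7 : ac 68 f7 07 d2 6f 4a
query mem[0x08]=0x6f, mem[0x0a]=0x20, mem[0x07]=0xd2, mem[0x03]=0xac, mem[0x0c]=0xac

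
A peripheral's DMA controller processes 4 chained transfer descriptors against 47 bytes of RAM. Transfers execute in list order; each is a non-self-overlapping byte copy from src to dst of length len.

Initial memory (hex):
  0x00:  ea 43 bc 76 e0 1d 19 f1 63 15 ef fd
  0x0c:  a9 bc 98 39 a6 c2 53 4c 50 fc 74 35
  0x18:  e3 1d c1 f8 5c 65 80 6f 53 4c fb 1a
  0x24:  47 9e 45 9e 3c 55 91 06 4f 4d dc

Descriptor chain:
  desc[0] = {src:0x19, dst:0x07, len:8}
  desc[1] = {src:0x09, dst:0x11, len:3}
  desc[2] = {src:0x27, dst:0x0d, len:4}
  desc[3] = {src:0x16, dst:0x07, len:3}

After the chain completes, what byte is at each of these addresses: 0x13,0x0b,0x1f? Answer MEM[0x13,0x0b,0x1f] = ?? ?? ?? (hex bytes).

MEM[0x13,0x0b,0x1f] = 65 65 6f

#0 dst[0x07+8] := {0x1d,0xc1,0xf8,0x5c,0x65,0x80,0x6f,0x53}
#1 dst[0x11+3] := {0xf8,0x5c,0x65}
#2 dst[0x0d+4] := {0x9e,0x3c,0x55,0x91}
#3 dst[0x07+3] := {0x74,0x35,0xe3}
query mem[0x13]=0x65, mem[0x0b]=0x65, mem[0x1f]=0x6f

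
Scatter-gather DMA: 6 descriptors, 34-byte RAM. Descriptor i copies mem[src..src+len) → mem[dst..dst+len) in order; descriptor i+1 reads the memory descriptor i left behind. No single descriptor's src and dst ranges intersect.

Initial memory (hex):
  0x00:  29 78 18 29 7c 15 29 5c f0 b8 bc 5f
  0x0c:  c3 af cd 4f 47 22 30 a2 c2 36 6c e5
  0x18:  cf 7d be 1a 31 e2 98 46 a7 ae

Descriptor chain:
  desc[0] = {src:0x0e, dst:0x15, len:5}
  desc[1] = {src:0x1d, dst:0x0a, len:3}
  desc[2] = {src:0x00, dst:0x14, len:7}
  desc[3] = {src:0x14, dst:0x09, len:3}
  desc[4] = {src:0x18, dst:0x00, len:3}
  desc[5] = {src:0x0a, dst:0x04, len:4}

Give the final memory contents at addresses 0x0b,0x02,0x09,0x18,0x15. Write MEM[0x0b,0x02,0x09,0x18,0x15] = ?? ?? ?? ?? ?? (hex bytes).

  after D0: wrote 5B at 0x15 = cd4f472230
  after D1: wrote 3B at 0x0a = e29846
  after D2: wrote 7B at 0x14 = 297818297c1529
  after D3: wrote 3B at 0x09 = 297818
  after D4: wrote 3B at 0x00 = 7c1529
  after D5: wrote 4B at 0x04 = 781846af
query mem[0x0b]=0x18, mem[0x02]=0x29, mem[0x09]=0x29, mem[0x18]=0x7c, mem[0x15]=0x78

MEM[0x0b,0x02,0x09,0x18,0x15] = 18 29 29 7c 78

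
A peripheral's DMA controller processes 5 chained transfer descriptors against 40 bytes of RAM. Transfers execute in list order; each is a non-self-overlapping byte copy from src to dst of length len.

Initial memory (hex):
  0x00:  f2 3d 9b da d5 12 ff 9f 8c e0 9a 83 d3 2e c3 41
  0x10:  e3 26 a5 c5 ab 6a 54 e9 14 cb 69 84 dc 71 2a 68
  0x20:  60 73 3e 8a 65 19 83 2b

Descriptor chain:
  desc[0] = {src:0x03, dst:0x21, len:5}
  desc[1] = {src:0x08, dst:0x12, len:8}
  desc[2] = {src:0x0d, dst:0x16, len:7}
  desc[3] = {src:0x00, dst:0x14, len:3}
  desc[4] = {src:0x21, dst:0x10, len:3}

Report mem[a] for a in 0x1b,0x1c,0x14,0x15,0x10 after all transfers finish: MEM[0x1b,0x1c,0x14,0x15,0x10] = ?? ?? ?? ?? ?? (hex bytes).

MEM[0x1b,0x1c,0x14,0x15,0x10] = 8c e0 f2 3d da

#0 dst[0x21+5] := {0xda,0xd5,0x12,0xff,0x9f}
#1 dst[0x12+8] := {0x8c,0xe0,0x9a,0x83,0xd3,0x2e,0xc3,0x41}
#2 dst[0x16+7] := {0x2e,0xc3,0x41,0xe3,0x26,0x8c,0xe0}
#3 dst[0x14+3] := {0xf2,0x3d,0x9b}
#4 dst[0x10+3] := {0xda,0xd5,0x12}
query mem[0x1b]=0x8c, mem[0x1c]=0xe0, mem[0x14]=0xf2, mem[0x15]=0x3d, mem[0x10]=0xda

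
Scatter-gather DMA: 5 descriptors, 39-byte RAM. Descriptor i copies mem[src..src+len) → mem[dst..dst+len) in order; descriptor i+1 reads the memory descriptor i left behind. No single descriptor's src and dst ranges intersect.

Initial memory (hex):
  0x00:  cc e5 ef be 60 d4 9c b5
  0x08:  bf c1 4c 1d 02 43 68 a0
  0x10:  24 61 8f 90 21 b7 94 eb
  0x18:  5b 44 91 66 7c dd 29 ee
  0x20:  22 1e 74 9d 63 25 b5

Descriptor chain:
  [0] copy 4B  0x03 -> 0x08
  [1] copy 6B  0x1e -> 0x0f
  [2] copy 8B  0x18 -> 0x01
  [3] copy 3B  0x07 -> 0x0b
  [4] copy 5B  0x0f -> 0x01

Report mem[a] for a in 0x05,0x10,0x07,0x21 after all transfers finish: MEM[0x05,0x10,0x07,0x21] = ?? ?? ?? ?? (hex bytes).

D0: mem[0x08..0x0b] <- [be 60 d4 9c]
D1: mem[0x0f..0x14] <- [29 ee 22 1e 74 9d]
D2: mem[0x01..0x08] <- [5b 44 91 66 7c dd 29 ee]
D3: mem[0x0b..0x0d] <- [29 ee 60]
D4: mem[0x01..0x05] <- [29 ee 22 1e 74]
query mem[0x05]=0x74, mem[0x10]=0xee, mem[0x07]=0x29, mem[0x21]=0x1e

MEM[0x05,0x10,0x07,0x21] = 74 ee 29 1e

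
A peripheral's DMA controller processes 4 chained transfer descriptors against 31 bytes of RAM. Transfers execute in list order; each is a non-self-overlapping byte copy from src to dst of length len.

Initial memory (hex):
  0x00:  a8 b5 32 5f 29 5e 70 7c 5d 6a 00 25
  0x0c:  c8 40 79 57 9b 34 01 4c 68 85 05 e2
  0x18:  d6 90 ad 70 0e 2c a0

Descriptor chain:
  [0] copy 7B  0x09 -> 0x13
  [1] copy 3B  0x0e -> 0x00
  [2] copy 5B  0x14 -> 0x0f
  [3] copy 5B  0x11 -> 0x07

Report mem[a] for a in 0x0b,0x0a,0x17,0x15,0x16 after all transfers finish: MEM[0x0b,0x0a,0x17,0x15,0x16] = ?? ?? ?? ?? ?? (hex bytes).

MEM[0x0b,0x0a,0x17,0x15,0x16] = 25 00 40 25 c8

[0] 0x09->0x13 len=7 : 6a 00 25 c8 40 79 57
[1] 0x0e->0x00 len=3 : 79 57 9b
[2] 0x14->0x0f len=5 : 00 25 c8 40 79
[3] 0x11->0x07 len=5 : c8 40 79 00 25
query mem[0x0b]=0x25, mem[0x0a]=0x00, mem[0x17]=0x40, mem[0x15]=0x25, mem[0x16]=0xc8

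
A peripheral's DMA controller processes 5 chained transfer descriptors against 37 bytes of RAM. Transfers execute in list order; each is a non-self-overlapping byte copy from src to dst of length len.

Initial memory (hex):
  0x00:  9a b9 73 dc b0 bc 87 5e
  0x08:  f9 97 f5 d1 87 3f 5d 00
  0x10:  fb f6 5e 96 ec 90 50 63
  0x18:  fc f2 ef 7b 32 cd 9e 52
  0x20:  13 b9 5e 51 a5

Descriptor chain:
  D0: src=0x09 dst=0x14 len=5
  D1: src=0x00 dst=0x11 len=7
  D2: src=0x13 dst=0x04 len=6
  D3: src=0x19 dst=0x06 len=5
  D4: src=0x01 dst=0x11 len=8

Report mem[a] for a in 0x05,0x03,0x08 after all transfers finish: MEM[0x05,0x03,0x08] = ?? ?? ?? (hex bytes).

MEM[0x05,0x03,0x08] = dc dc 7b

  after D0: wrote 5B at 0x14 = 97f5d1873f
  after D1: wrote 7B at 0x11 = 9ab973dcb0bc87
  after D2: wrote 6B at 0x04 = 73dcb0bc873f
  after D3: wrote 5B at 0x06 = f2ef7b32cd
  after D4: wrote 8B at 0x11 = b973dc73dcf2ef7b
query mem[0x05]=0xdc, mem[0x03]=0xdc, mem[0x08]=0x7b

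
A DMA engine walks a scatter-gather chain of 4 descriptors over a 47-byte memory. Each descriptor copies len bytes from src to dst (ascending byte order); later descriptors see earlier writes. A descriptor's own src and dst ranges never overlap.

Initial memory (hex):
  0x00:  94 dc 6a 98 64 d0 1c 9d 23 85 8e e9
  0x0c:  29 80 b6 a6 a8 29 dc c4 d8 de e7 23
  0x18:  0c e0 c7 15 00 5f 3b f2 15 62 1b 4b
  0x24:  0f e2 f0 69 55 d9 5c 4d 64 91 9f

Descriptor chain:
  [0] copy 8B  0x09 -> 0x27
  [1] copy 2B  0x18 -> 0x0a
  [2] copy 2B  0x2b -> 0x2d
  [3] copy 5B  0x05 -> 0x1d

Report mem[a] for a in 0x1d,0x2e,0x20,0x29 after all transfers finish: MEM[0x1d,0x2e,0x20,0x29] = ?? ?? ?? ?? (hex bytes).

D0: mem[0x27..0x2e] <- [85 8e e9 29 80 b6 a6 a8]
D1: mem[0x0a..0x0b] <- [0c e0]
D2: mem[0x2d..0x2e] <- [80 b6]
D3: mem[0x1d..0x21] <- [d0 1c 9d 23 85]
query mem[0x1d]=0xd0, mem[0x2e]=0xb6, mem[0x20]=0x23, mem[0x29]=0xe9

MEM[0x1d,0x2e,0x20,0x29] = d0 b6 23 e9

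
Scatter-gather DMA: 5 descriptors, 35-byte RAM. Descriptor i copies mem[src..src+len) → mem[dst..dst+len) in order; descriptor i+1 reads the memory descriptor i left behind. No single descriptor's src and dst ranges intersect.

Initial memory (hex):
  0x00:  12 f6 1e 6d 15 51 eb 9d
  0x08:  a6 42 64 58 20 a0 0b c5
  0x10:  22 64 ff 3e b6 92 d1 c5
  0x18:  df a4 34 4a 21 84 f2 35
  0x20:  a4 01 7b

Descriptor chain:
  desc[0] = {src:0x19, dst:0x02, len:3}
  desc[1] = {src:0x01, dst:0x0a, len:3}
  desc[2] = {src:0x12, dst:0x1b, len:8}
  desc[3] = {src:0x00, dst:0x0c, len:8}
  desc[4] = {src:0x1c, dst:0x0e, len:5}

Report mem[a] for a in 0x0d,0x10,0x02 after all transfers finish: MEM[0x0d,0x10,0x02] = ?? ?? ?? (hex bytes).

#0 dst[0x02+3] := {0xa4,0x34,0x4a}
#1 dst[0x0a+3] := {0xf6,0xa4,0x34}
#2 dst[0x1b+8] := {0xff,0x3e,0xb6,0x92,0xd1,0xc5,0xdf,0xa4}
#3 dst[0x0c+8] := {0x12,0xf6,0xa4,0x34,0x4a,0x51,0xeb,0x9d}
#4 dst[0x0e+5] := {0x3e,0xb6,0x92,0xd1,0xc5}
query mem[0x0d]=0xf6, mem[0x10]=0x92, mem[0x02]=0xa4

MEM[0x0d,0x10,0x02] = f6 92 a4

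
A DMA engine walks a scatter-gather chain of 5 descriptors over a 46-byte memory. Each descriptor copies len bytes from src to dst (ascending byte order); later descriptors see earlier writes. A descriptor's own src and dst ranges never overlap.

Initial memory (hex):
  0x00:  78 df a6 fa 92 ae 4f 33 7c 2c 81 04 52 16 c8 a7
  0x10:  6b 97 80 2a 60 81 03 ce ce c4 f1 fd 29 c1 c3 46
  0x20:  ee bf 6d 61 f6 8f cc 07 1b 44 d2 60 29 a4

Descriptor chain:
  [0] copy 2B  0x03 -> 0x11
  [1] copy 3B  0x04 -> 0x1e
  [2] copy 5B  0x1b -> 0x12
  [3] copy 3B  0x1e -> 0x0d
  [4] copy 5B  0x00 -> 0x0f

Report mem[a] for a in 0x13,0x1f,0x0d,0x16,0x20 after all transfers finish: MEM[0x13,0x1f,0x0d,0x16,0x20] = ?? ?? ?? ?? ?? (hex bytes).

MEM[0x13,0x1f,0x0d,0x16,0x20] = 92 ae 92 ae 4f

  after D0: wrote 2B at 0x11 = fa92
  after D1: wrote 3B at 0x1e = 92ae4f
  after D2: wrote 5B at 0x12 = fd29c192ae
  after D3: wrote 3B at 0x0d = 92ae4f
  after D4: wrote 5B at 0x0f = 78dfa6fa92
query mem[0x13]=0x92, mem[0x1f]=0xae, mem[0x0d]=0x92, mem[0x16]=0xae, mem[0x20]=0x4f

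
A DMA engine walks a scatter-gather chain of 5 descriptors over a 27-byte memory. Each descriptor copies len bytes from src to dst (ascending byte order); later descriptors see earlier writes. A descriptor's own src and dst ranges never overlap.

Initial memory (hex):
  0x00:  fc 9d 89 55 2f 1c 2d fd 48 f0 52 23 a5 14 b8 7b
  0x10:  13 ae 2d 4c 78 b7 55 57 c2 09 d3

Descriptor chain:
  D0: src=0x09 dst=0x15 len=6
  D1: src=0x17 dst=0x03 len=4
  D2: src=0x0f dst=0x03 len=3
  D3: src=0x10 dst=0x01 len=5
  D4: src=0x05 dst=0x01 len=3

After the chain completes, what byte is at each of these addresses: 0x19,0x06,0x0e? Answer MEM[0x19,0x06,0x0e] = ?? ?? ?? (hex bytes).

MEM[0x19,0x06,0x0e] = 14 b8 b8

[0] 0x09->0x15 len=6 : f0 52 23 a5 14 b8
[1] 0x17->0x03 len=4 : 23 a5 14 b8
[2] 0x0f->0x03 len=3 : 7b 13 ae
[3] 0x10->0x01 len=5 : 13 ae 2d 4c 78
[4] 0x05->0x01 len=3 : 78 b8 fd
query mem[0x19]=0x14, mem[0x06]=0xb8, mem[0x0e]=0xb8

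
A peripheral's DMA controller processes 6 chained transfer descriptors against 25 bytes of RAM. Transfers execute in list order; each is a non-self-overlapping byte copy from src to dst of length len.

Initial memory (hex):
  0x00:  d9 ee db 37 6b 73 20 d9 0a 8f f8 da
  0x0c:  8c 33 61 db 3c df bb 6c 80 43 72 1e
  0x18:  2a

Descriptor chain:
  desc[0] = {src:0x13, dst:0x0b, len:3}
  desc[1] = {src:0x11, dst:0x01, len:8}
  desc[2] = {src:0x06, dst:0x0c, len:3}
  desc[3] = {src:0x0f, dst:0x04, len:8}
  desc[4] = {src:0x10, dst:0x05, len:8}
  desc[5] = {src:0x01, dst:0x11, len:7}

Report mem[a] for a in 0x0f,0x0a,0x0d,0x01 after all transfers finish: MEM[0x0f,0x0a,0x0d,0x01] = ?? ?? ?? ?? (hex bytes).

MEM[0x0f,0x0a,0x0d,0x01] = db 43 1e df

D0: mem[0x0b..0x0d] <- [6c 80 43]
D1: mem[0x01..0x08] <- [df bb 6c 80 43 72 1e 2a]
D2: mem[0x0c..0x0e] <- [72 1e 2a]
D3: mem[0x04..0x0b] <- [db 3c df bb 6c 80 43 72]
D4: mem[0x05..0x0c] <- [3c df bb 6c 80 43 72 1e]
D5: mem[0x11..0x17] <- [df bb 6c db 3c df bb]
query mem[0x0f]=0xdb, mem[0x0a]=0x43, mem[0x0d]=0x1e, mem[0x01]=0xdf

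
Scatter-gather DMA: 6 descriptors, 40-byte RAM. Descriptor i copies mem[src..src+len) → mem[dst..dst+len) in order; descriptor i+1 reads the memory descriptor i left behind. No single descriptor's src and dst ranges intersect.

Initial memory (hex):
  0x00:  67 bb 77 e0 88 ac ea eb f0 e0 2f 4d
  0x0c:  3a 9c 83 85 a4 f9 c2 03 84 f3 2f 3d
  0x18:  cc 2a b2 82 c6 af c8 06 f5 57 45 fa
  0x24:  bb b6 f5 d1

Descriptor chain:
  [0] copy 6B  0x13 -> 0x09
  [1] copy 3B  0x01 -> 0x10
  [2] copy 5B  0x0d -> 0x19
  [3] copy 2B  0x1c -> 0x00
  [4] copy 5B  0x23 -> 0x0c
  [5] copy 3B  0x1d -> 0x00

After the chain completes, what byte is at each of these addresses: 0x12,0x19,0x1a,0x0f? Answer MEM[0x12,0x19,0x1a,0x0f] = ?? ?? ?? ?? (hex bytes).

MEM[0x12,0x19,0x1a,0x0f] = e0 3d cc f5

[0] 0x13->0x09 len=6 : 03 84 f3 2f 3d cc
[1] 0x01->0x10 len=3 : bb 77 e0
[2] 0x0d->0x19 len=5 : 3d cc 85 bb 77
[3] 0x1c->0x00 len=2 : bb 77
[4] 0x23->0x0c len=5 : fa bb b6 f5 d1
[5] 0x1d->0x00 len=3 : 77 c8 06
query mem[0x12]=0xe0, mem[0x19]=0x3d, mem[0x1a]=0xcc, mem[0x0f]=0xf5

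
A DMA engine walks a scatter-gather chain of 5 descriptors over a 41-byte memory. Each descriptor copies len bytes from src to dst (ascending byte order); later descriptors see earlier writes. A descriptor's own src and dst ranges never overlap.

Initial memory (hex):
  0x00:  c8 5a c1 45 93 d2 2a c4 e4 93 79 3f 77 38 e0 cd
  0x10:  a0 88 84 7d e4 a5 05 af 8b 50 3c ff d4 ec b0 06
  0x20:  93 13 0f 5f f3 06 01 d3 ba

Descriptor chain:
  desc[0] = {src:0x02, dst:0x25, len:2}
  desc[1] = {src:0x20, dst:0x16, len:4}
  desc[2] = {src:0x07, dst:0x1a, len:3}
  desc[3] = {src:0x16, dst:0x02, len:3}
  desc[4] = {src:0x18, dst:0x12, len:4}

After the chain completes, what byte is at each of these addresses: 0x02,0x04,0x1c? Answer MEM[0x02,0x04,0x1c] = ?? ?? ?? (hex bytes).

MEM[0x02,0x04,0x1c] = 93 0f 93

#0 dst[0x25+2] := {0xc1,0x45}
#1 dst[0x16+4] := {0x93,0x13,0x0f,0x5f}
#2 dst[0x1a+3] := {0xc4,0xe4,0x93}
#3 dst[0x02+3] := {0x93,0x13,0x0f}
#4 dst[0x12+4] := {0x0f,0x5f,0xc4,0xe4}
query mem[0x02]=0x93, mem[0x04]=0x0f, mem[0x1c]=0x93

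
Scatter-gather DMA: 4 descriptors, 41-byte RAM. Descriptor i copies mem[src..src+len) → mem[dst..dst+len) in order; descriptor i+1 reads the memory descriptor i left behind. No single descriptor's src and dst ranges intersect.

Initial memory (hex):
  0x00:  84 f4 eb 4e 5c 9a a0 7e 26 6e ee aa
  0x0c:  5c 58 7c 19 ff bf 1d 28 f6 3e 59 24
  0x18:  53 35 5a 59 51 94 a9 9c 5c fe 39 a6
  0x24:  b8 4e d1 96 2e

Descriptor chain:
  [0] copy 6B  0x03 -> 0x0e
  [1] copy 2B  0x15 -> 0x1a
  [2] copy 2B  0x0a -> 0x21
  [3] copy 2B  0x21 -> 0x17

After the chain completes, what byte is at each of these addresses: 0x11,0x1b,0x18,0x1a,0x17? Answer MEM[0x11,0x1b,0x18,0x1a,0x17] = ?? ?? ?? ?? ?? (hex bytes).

  after D0: wrote 6B at 0x0e = 4e5c9aa07e26
  after D1: wrote 2B at 0x1a = 3e59
  after D2: wrote 2B at 0x21 = eeaa
  after D3: wrote 2B at 0x17 = eeaa
query mem[0x11]=0xa0, mem[0x1b]=0x59, mem[0x18]=0xaa, mem[0x1a]=0x3e, mem[0x17]=0xee

MEM[0x11,0x1b,0x18,0x1a,0x17] = a0 59 aa 3e ee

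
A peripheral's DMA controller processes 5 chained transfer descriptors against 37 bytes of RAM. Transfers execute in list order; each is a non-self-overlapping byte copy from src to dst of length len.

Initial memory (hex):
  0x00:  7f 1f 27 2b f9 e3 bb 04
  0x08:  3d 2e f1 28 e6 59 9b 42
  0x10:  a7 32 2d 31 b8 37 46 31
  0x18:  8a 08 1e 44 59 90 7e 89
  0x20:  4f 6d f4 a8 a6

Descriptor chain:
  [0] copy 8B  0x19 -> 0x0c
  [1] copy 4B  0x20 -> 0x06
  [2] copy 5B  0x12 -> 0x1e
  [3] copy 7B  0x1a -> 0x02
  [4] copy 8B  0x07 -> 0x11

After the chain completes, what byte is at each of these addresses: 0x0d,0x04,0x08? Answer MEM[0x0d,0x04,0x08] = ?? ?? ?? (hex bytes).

MEM[0x0d,0x04,0x08] = 1e 59 b8

[0] 0x19->0x0c len=8 : 08 1e 44 59 90 7e 89 4f
[1] 0x20->0x06 len=4 : 4f 6d f4 a8
[2] 0x12->0x1e len=5 : 89 4f b8 37 46
[3] 0x1a->0x02 len=7 : 1e 44 59 90 89 4f b8
[4] 0x07->0x11 len=8 : 4f b8 a8 f1 28 08 1e 44
query mem[0x0d]=0x1e, mem[0x04]=0x59, mem[0x08]=0xb8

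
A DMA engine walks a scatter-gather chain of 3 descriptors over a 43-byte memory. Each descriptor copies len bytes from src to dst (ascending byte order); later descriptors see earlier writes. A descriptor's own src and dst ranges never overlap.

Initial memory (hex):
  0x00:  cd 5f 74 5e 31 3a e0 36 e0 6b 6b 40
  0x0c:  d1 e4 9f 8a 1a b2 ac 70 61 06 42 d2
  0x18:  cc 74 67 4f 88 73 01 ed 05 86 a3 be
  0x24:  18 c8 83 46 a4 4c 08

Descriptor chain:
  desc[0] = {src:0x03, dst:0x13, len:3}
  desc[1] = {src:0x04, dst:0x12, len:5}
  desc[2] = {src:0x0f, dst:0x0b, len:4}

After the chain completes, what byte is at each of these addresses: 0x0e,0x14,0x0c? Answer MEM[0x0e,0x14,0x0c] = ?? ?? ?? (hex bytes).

#0 dst[0x13+3] := {0x5e,0x31,0x3a}
#1 dst[0x12+5] := {0x31,0x3a,0xe0,0x36,0xe0}
#2 dst[0x0b+4] := {0x8a,0x1a,0xb2,0x31}
query mem[0x0e]=0x31, mem[0x14]=0xe0, mem[0x0c]=0x1a

MEM[0x0e,0x14,0x0c] = 31 e0 1a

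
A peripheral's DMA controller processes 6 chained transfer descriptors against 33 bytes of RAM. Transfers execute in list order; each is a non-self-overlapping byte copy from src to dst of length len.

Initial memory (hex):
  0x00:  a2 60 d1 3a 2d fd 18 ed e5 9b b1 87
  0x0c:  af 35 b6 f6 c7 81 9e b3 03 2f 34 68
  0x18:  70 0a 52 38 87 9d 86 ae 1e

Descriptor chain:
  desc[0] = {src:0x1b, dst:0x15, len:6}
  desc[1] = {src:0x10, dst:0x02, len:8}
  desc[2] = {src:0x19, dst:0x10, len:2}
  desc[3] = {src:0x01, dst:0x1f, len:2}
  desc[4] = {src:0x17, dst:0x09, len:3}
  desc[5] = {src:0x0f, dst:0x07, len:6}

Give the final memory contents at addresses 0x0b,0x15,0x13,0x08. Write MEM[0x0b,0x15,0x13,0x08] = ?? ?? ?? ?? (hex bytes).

MEM[0x0b,0x15,0x13,0x08] = b3 38 b3 ae

[0] 0x1b->0x15 len=6 : 38 87 9d 86 ae 1e
[1] 0x10->0x02 len=8 : c7 81 9e b3 03 38 87 9d
[2] 0x19->0x10 len=2 : ae 1e
[3] 0x01->0x1f len=2 : 60 c7
[4] 0x17->0x09 len=3 : 9d 86 ae
[5] 0x0f->0x07 len=6 : f6 ae 1e 9e b3 03
query mem[0x0b]=0xb3, mem[0x15]=0x38, mem[0x13]=0xb3, mem[0x08]=0xae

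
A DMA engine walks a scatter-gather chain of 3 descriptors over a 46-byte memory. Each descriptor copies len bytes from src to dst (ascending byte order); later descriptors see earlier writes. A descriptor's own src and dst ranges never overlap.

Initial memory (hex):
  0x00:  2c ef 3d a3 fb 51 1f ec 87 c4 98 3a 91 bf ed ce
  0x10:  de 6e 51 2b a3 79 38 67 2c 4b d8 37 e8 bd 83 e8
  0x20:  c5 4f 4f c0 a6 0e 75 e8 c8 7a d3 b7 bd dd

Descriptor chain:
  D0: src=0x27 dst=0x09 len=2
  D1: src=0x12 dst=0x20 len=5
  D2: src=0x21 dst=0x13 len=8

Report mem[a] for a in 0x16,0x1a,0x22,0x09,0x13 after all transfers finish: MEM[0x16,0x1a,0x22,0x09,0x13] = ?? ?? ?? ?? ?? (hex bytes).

MEM[0x16,0x1a,0x22,0x09,0x13] = 38 c8 a3 e8 2b

  after D0: wrote 2B at 0x09 = e8c8
  after D1: wrote 5B at 0x20 = 512ba37938
  after D2: wrote 8B at 0x13 = 2ba379380e75e8c8
query mem[0x16]=0x38, mem[0x1a]=0xc8, mem[0x22]=0xa3, mem[0x09]=0xe8, mem[0x13]=0x2b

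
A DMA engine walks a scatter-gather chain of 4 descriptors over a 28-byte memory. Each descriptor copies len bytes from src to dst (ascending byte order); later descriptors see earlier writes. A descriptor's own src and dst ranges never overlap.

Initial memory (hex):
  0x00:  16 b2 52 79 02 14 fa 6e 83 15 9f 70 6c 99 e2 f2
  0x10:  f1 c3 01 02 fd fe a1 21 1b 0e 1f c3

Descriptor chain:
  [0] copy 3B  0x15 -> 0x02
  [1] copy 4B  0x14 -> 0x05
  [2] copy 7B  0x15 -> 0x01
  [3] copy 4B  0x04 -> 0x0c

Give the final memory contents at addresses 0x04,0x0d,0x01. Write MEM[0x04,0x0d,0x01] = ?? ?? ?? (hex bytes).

MEM[0x04,0x0d,0x01] = 1b 0e fe

#0 dst[0x02+3] := {0xfe,0xa1,0x21}
#1 dst[0x05+4] := {0xfd,0xfe,0xa1,0x21}
#2 dst[0x01+7] := {0xfe,0xa1,0x21,0x1b,0x0e,0x1f,0xc3}
#3 dst[0x0c+4] := {0x1b,0x0e,0x1f,0xc3}
query mem[0x04]=0x1b, mem[0x0d]=0x0e, mem[0x01]=0xfe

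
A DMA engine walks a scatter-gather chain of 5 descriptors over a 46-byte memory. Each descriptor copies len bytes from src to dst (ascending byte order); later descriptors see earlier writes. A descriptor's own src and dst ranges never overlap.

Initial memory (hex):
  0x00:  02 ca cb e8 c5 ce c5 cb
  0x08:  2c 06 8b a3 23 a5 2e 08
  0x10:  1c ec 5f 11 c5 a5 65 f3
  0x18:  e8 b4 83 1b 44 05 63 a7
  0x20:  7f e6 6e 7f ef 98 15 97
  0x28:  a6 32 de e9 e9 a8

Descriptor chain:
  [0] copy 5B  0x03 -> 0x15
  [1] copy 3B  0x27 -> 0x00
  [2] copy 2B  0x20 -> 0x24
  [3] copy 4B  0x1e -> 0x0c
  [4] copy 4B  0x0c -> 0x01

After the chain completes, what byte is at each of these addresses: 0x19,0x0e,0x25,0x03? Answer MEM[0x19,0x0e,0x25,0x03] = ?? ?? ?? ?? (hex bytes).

MEM[0x19,0x0e,0x25,0x03] = cb 7f e6 7f

  after D0: wrote 5B at 0x15 = e8c5cec5cb
  after D1: wrote 3B at 0x00 = 97a632
  after D2: wrote 2B at 0x24 = 7fe6
  after D3: wrote 4B at 0x0c = 63a77fe6
  after D4: wrote 4B at 0x01 = 63a77fe6
query mem[0x19]=0xcb, mem[0x0e]=0x7f, mem[0x25]=0xe6, mem[0x03]=0x7f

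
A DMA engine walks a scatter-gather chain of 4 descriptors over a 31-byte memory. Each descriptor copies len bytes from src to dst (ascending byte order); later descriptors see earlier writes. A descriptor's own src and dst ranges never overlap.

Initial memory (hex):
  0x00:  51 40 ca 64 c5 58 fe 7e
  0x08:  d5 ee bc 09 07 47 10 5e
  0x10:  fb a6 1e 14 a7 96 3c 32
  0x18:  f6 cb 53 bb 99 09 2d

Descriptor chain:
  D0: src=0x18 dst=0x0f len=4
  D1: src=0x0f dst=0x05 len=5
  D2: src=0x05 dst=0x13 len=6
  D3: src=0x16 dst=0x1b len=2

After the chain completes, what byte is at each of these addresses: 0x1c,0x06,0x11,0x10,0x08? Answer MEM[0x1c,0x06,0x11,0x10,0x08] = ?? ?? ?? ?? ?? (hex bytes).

#0 dst[0x0f+4] := {0xf6,0xcb,0x53,0xbb}
#1 dst[0x05+5] := {0xf6,0xcb,0x53,0xbb,0x14}
#2 dst[0x13+6] := {0xf6,0xcb,0x53,0xbb,0x14,0xbc}
#3 dst[0x1b+2] := {0xbb,0x14}
query mem[0x1c]=0x14, mem[0x06]=0xcb, mem[0x11]=0x53, mem[0x10]=0xcb, mem[0x08]=0xbb

MEM[0x1c,0x06,0x11,0x10,0x08] = 14 cb 53 cb bb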